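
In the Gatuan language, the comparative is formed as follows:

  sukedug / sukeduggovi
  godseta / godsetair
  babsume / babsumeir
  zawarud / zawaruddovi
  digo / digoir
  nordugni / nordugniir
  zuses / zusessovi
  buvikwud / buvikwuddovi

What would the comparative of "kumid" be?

kumiddovi

zuses and babsume both have last vowel 'e' yet inflect differently (zusessovi, babsumeir), so the last vowel is not what conditions the rule; whether the stem ends in a vowel or a consonant is.
"kumid" ends in a consonant. The stems ending in a consonant (zawarud → zawaruddovi, zuses → zusessovi, buvikwud → buvikwuddovi) double the final consonant and add -ovi.
The other pattern: stems ending in a vowel add -ir.
So kumid → kumiddovi.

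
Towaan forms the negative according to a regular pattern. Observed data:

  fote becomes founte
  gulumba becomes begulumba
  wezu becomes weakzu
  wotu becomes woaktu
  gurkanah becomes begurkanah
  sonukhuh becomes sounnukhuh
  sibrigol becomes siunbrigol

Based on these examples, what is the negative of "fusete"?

gurkanah and sonukhuh both end in -h yet inflect differently (begurkanah, sounnukhuh), so the final letter is not what conditions the rule; the first letter is.
"fusete" begins with f-. The one such stem in the data (fote → founte) inserts -un- after the first vowel (as do sonukhuh, sibrigol), so the same rule applies.
The other patterns: stems beginning with g- add the prefix be-; stems beginning with w- insert -ak- after the first vowel.
So fusete → fuunsete.

fuunsete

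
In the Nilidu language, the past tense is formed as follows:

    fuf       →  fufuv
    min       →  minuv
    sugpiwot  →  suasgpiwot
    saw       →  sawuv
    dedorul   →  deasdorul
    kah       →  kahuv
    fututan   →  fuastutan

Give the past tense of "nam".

min and fututan both end in -n yet inflect differently (minuv, fuastutan), so the final letter is not what conditions the rule; the number of vowels is.
"nam" has 1 vowel. The stems with 1 vowel (kah → kahuv, saw → sawuv, min → minuv) add -uv.
So nam → namuv.

namuv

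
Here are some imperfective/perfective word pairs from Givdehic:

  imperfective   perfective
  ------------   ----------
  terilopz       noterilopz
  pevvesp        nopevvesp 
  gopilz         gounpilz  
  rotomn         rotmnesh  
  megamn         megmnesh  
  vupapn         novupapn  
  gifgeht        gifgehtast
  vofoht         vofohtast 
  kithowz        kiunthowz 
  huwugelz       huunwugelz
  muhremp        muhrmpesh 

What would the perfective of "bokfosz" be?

nobokfosz

"bokfosz" has second-to-last letter 's'. The one such stem in the data (pevvesp → nopevvesp) adds the prefix no-, so the same rule applies.
So bokfosz → nobokfosz.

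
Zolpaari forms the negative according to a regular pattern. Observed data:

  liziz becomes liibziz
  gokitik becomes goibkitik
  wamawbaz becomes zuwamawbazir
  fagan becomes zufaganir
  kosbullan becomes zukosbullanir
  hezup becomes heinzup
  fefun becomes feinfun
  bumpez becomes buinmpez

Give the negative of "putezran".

liziz and wamawbaz both end in -z yet inflect differently (liibziz, zuwamawbazir), so the final letter is not what conditions the rule; the last vowel is.
"putezran" has last vowel 'a'. The stems whose last vowel is 'a' (wamawbaz → zuwamawbazir, fagan → zufaganir, kosbullan → zukosbullanir) add zu- … -ir around the stem.
So putezran → zuputezranir.

zuputezranir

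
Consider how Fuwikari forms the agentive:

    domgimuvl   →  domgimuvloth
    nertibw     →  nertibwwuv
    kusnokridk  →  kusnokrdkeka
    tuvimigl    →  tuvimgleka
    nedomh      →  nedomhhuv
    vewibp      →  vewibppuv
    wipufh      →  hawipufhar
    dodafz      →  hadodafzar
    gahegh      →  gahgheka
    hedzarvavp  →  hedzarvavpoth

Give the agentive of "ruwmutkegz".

ruwmutkgzeka

domgimuvl and tuvimigl both end in -l yet inflect differently (domgimuvloth, tuvimgleka), so the final letter is not what conditions the rule; the second-to-last letter is.
"ruwmutkegz" has second-to-last letter 'g'. The stems whose second-to-last letter is 'g' (tuvimigl → tuvimgleka, gahegh → gahgheka) delete the last vowel and add -eka.
The other patterns: stems whose second-to-last letter is 'v' add -oth; stems whose second-to-last letter is 'f' add ha- … -ar around the stem; stems whose second-to-last letter is 'b' or 'm' double the final consonant and add -uv.
So ruwmutkegz → ruwmutkgzeka.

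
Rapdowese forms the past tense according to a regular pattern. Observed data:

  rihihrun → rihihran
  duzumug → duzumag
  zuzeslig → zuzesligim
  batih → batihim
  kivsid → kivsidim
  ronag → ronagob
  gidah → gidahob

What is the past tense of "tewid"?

tewidim

duzumug and zuzeslig both end in -g yet inflect differently (duzumag, zuzesligim), so the final letter is not what conditions the rule; the last vowel is.
"tewid" has last vowel 'i'. The stems whose last vowel is 'i' (zuzeslig → zuzesligim, batih → batihim, kivsid → kivsidim) add -im.
So tewid → tewidim.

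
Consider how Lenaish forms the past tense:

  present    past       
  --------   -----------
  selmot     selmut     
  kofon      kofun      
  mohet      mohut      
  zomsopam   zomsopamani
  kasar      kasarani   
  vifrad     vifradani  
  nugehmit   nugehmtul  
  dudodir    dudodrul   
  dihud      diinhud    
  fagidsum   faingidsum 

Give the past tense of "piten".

pitun

"piten" has last vowel 'e'. The one such stem in the data (mohet → mohut) changes the last vowel to 'u' (as do selmot, kofon), so the same rule applies.
The other patterns: stems whose last vowel is 'a' add -ani; stems whose last vowel is 'i' delete the last vowel and add -ul; stems whose last vowel is 'u' insert -in- after the first vowel.
So piten → pitun.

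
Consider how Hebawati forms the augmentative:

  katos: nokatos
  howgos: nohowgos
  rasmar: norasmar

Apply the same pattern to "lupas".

nolupas

Every pair shown (katos → nokatos, howgos → nohowgos, rasmar → norasmar) follows the same rule: add the prefix no-.
So lupas → nolupas.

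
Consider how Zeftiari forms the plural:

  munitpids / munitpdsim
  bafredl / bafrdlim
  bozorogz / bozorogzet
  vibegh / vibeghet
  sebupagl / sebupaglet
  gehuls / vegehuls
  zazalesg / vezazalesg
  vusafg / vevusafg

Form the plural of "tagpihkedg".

bafredl and sebupagl both end in -l yet inflect differently (bafrdlim, sebupaglet), so the final letter is not what conditions the rule; the second-to-last letter is.
"tagpihkedg" has second-to-last letter 'd'. The stems whose second-to-last letter is 'd' (munitpids → munitpdsim, bafredl → bafrdlim) delete the last vowel and add -im.
So tagpihkedg → tagpihkdgim.

tagpihkdgim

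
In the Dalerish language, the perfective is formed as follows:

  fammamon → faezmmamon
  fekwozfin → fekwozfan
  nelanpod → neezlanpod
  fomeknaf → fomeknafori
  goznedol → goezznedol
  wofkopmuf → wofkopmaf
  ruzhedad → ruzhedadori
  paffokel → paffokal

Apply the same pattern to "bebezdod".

nelanpod and ruzhedad both end in -d yet inflect differently (neezlanpod, ruzhedadori), so the final letter is not what conditions the rule; the last vowel is.
"bebezdod" has last vowel 'o'. The stems whose last vowel is 'o' (nelanpod → neezlanpod, fammamon → faezmmamon, goznedol → goezznedol) insert -ez- after the first vowel.
The other patterns: stems whose last vowel is 'a' add -ori; stems whose last vowel is 'e', 'i' or 'u' change the last vowel to 'a'.
So bebezdod → beezbezdod.

beezbezdod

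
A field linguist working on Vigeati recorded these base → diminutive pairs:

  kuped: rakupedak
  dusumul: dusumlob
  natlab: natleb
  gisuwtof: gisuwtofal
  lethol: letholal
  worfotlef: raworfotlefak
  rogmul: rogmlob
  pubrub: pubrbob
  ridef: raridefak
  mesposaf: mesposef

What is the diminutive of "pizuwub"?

"pizuwub" has last vowel 'u'. The stems whose last vowel is 'u' (dusumul → dusumlob, rogmul → rogmlob, pubrub → pubrbob) delete the last vowel and add -ob.
The other patterns: stems whose last vowel is 'e' add ra- … -ak around the stem; stems whose last vowel is 'a' change the last vowel to 'e'; stems whose last vowel is 'o' add -al.
So pizuwub → pizuwbob.

pizuwbob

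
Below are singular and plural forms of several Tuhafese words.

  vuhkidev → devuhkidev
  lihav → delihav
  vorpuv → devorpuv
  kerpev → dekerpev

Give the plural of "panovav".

depanovav

Every pair shown (vuhkidev → devuhkidev, lihav → delihav, vorpuv → devorpuv, …) follows the same rule: add the prefix de-.
So panovav → depanovav.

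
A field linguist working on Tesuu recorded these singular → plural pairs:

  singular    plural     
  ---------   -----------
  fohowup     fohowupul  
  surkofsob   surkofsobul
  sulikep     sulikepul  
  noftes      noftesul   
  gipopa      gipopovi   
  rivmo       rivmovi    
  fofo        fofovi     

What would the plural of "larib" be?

laribul

"larib" ends in a consonant. The stems ending in a consonant (sulikep → sulikepul, fohowup → fohowupul, noftes → noftesul) add -ul.
So larib → laribul.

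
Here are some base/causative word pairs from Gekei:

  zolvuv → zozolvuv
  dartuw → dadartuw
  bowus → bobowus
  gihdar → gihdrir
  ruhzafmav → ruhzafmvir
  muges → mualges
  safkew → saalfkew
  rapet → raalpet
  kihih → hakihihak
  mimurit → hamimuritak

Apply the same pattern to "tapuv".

"tapuv" has last vowel 'u'. The stems whose last vowel is 'u' (zolvuv → zozolvuv, dartuw → dadartuw, bowus → bobowus) repeat the first consonant+vowel as a prefix.
So tapuv → tatapuv.

tatapuv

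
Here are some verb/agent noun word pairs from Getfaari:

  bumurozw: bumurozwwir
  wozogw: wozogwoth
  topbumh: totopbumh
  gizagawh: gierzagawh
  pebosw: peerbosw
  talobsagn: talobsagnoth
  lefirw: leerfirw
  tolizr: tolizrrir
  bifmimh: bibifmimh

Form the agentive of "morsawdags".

morsawdagsoth

bumurozw and wozogw both end in -w yet inflect differently (bumurozwwir, wozogwoth), so the final letter is not what conditions the rule; the second-to-last letter is.
"morsawdags" has second-to-last letter 'g'. The stems whose second-to-last letter is 'g' (talobsagn → talobsagnoth, wozogw → wozogwoth) add -oth.
The other patterns: stems whose second-to-last letter is 'm' repeat the first consonant+vowel as a prefix; stems whose second-to-last letter is 'z' double the final consonant and add -ir; stems whose second-to-last letter is 'r', 's' or 'w' insert -er- after the first vowel.
So morsawdags → morsawdagsoth.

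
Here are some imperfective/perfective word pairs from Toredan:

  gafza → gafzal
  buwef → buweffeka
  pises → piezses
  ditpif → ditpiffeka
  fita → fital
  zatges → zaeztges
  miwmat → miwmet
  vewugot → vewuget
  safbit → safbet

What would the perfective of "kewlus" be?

keezwlus

gafza and miwmat both have last vowel 'a' yet inflect differently (gafzal, miwmet), so the last vowel is not what conditions the rule; the final letter is.
"kewlus" ends in -s. The stems ending in -s (pises → piezses, zatges → zaeztges) insert -ez- after the first vowel.
The other patterns: stems ending in -a drop the final letter and add -al; stems ending in -t change the last vowel to 'e'; stems ending in -f double the final consonant and add -eka.
So kewlus → keezwlus.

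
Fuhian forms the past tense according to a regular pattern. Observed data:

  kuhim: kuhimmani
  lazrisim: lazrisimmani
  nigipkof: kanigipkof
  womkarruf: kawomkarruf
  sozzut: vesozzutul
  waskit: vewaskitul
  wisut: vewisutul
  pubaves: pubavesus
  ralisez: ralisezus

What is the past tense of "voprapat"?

"voprapat" ends in -t. The stems ending in -t (sozzut → vesozzutul, waskit → vewaskitul, wisut → vewisutul) add ve- … -ul around the stem.
The other patterns: stems ending in -m double the final consonant and add -ani; stems ending in -f add the prefix ka-; stems ending in -s or -z add -us.
So voprapat → vevoprapatul.

vevoprapatul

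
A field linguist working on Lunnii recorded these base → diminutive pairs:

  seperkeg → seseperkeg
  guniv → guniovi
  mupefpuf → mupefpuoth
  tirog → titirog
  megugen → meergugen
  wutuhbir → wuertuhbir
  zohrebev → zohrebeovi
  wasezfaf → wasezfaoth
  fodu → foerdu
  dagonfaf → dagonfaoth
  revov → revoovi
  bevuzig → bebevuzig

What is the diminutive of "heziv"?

heziovi

bevuzig and guniv both have last vowel 'i' yet inflect differently (bebevuzig, guniovi), so the last vowel is not what conditions the rule; the final letter is.
"heziv" ends in -v. The stems ending in -v (guniv → guniovi, revov → revoovi, zohrebev → zohrebeovi) drop the final letter and add -ovi.
So heziv → heziovi.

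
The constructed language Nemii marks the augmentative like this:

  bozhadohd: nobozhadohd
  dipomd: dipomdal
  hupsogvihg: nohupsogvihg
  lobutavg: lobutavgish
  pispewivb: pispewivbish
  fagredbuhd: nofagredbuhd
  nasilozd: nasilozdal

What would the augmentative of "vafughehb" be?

novafughehb

lobutavg and hupsogvihg both end in -g yet inflect differently (lobutavgish, nohupsogvihg), so the final letter is not what conditions the rule; the second-to-last letter is.
"vafughehb" has second-to-last letter 'h'. The stems whose second-to-last letter is 'h' (hupsogvihg → nohupsogvihg, bozhadohd → nobozhadohd, fagredbuhd → nofagredbuhd) add the prefix no-.
So vafughehb → novafughehb.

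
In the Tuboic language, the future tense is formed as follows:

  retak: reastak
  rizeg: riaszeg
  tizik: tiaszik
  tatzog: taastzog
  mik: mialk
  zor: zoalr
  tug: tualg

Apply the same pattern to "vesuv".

retak and mik both end in -k yet inflect differently (reastak, mialk), so the final letter is not what conditions the rule; the number of vowels is.
"vesuv" has 2 vowels. The stems with 2 vowels (retak → reastak, rizeg → riaszeg, tizik → tiaszik) insert -as- after the first vowel.
The other pattern: stems with 1 vowel insert -al- after the first vowel.
So vesuv → veassuv.

veassuv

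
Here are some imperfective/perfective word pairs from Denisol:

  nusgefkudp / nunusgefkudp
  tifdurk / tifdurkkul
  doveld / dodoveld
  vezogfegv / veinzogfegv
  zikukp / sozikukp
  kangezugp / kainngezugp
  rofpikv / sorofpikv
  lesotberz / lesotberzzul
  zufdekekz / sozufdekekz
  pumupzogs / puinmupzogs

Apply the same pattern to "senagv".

"senagv" has second-to-last letter 'g'. The stems whose second-to-last letter is 'g' (pumupzogs → puinmupzogs, vezogfegv → veinzogfegv, kangezugp → kainngezugp) insert -in- after the first vowel.
The other patterns: stems whose second-to-last letter is 'k' add the prefix so-; stems whose second-to-last letter is 'r' double the final consonant and add -ul; stems whose second-to-last letter is 'd' or 'l' repeat the first consonant+vowel as a prefix.
So senagv → seinnagv.

seinnagv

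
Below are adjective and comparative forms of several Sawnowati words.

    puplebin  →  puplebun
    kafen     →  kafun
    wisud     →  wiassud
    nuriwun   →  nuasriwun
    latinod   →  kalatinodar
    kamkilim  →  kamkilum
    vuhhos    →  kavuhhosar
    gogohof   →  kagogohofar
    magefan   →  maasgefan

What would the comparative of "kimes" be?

kimus

"kimes" has last vowel 'e'. The one such stem in the data (kafen → kafun) changes the last vowel to 'u' (as do kamkilim, puplebin), so the same rule applies.
So kimes → kimus.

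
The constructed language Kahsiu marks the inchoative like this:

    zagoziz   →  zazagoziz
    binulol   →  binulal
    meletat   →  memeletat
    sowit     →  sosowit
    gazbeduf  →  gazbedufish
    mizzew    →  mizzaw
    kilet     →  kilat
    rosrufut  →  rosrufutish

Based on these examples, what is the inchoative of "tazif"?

tatazif

"tazif" has last vowel 'i'. The stems whose last vowel is 'i' (zagoziz → zazagoziz, sowit → sosowit) repeat the first consonant+vowel as a prefix.
The other patterns: stems whose last vowel is 'u' add -ish; stems whose last vowel is 'e' or 'o' change the last vowel to 'a'.
So tazif → tatazif.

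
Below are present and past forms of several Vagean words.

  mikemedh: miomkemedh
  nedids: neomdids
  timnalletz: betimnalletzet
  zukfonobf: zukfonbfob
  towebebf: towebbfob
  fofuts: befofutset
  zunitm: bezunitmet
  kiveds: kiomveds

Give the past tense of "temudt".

teommudt

fofuts and kiveds both end in -s yet inflect differently (befofutset, kiomveds), so the final letter is not what conditions the rule; the second-to-last letter is.
"temudt" has second-to-last letter 'd'. The stems whose second-to-last letter is 'd' (kiveds → kiomveds, nedids → neomdids, mikemedh → miomkemedh) insert -om- after the first vowel.
So temudt → teommudt.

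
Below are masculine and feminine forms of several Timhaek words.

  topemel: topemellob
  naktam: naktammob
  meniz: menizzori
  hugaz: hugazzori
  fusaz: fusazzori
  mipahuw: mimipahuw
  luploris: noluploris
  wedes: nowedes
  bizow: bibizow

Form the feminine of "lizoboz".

meniz and luploris both have last vowel 'i' yet inflect differently (menizzori, noluploris), so the last vowel is not what conditions the rule; the final letter is.
"lizoboz" ends in -z. The stems ending in -z (meniz → menizzori, hugaz → hugazzori, fusaz → fusazzori) double the final consonant and add -ori.
So lizoboz → lizobozzori.

lizobozzori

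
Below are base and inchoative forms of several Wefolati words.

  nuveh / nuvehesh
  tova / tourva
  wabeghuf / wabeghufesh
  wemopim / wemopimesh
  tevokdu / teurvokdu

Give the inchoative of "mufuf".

"mufuf" ends in a consonant. The stems ending in a consonant (nuveh → nuvehesh, wemopim → wemopimesh, wabeghuf → wabeghufesh) add -esh.
The other pattern: stems ending in a vowel insert -ur- after the first vowel.
So mufuf → mufufesh.

mufufesh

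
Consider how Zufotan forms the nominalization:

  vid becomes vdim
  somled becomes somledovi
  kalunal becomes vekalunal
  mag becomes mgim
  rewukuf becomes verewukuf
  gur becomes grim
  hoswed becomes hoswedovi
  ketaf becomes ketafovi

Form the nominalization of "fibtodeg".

vefibtodeg

"fibtodeg" has 3 vowels. The stems with 3 vowels (rewukuf → verewukuf, kalunal → vekalunal) add the prefix ve-.
The other patterns: stems with 1 vowel delete the last vowel and add -im; stems with 2 vowels add -ovi.
So fibtodeg → vefibtodeg.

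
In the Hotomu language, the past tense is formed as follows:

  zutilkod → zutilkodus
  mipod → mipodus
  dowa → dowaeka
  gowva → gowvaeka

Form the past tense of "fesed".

mipod and dowa both have 2 vowels yet inflect differently (mipodus, dowaeka), so the number of vowels is not what conditions the rule; whether the stem ends in a vowel or a consonant is.
"fesed" ends in a consonant. The stems ending in a consonant (zutilkod → zutilkodus, mipod → mipodus) add -us.
So fesed → fesedus.

fesedus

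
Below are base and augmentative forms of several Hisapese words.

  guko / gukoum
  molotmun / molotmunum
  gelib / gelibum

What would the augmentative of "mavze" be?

mavzeum

Every pair shown (guko → gukoum, molotmun → molotmunum, gelib → gelibum) follows the same rule: add -um.
So mavze → mavzeum.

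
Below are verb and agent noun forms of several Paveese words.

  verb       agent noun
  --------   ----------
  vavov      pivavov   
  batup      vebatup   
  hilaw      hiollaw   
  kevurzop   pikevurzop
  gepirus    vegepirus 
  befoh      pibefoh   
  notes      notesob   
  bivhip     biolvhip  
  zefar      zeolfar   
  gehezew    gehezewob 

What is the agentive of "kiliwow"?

gehezew and hilaw both end in -w yet inflect differently (gehezewob, hiollaw), so the final letter is not what conditions the rule; the last vowel is.
"kiliwow" has last vowel 'o'. The stems whose last vowel is 'o' (vavov → pivavov, kevurzop → pikevurzop, befoh → pibefoh) add the prefix pi-.
The other patterns: stems whose last vowel is 'e' add -ob; stems whose last vowel is 'a' or 'i' insert -ol- after the first vowel; stems whose last vowel is 'u' add the prefix ve-.
So kiliwow → pikiliwow.

pikiliwow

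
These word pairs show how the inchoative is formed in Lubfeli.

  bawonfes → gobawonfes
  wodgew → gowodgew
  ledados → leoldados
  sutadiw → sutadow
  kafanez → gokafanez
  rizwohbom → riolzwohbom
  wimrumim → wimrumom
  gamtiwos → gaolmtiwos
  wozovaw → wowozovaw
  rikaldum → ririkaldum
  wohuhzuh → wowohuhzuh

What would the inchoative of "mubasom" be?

muolbasom

"mubasom" has last vowel 'o'. The stems whose last vowel is 'o' (rizwohbom → riolzwohbom, gamtiwos → gaolmtiwos, ledados → leoldados) insert -ol- after the first vowel.
The other patterns: stems whose last vowel is 'e' add the prefix go-; stems whose last vowel is 'i' change the last vowel to 'o'; stems whose last vowel is 'a' or 'u' repeat the first consonant+vowel as a prefix.
So mubasom → muolbasom.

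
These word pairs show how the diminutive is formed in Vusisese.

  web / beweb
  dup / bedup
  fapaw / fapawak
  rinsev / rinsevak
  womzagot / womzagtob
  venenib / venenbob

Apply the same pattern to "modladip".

web and venenib both end in -b yet inflect differently (beweb, venenbob), so the final letter is not what conditions the rule; the number of vowels is.
"modladip" has 3 vowels. The stems with 3 vowels (womzagot → womzagtob, venenib → venenbob) delete the last vowel and add -ob.
So modladip → modladpob.

modladpob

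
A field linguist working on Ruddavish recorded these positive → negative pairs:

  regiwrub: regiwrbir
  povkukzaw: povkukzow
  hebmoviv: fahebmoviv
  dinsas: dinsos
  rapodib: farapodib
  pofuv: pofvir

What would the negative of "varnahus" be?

varnahsir

pofuv and hebmoviv both end in -v yet inflect differently (pofvir, fahebmoviv), so the final letter is not what conditions the rule; the last vowel is.
"varnahus" has last vowel 'u'. The stems whose last vowel is 'u' (pofuv → pofvir, regiwrub → regiwrbir) delete the last vowel and add -ir.
So varnahus → varnahsir.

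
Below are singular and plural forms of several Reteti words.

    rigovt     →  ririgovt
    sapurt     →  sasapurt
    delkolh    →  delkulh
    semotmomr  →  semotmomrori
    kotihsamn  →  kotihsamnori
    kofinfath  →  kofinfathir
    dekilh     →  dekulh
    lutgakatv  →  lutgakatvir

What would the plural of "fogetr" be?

delkolh and kofinfath both end in -h yet inflect differently (delkulh, kofinfathir), so the final letter is not what conditions the rule; the second-to-last letter is.
"fogetr" has second-to-last letter 't'. The stems whose second-to-last letter is 't' (lutgakatv → lutgakatvir, kofinfath → kofinfathir) add -ir.
The other patterns: stems whose second-to-last letter is 'm' add -ori; stems whose second-to-last letter is 'l' change the last vowel to 'u'; stems whose second-to-last letter is 'r' or 'v' repeat the first consonant+vowel as a prefix.
So fogetr → fogetrir.

fogetrir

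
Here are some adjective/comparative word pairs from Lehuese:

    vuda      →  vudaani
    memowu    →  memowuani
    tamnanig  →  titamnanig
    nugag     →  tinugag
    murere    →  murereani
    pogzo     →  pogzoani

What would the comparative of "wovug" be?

tiwovug

nugag and vuda both have last vowel 'a' yet inflect differently (tinugag, vudaani), so the last vowel is not what conditions the rule; whether the stem ends in a vowel or a consonant is.
"wovug" ends in a consonant. The stems ending in a consonant (tamnanig → titamnanig, nugag → tinugag) add the prefix ti-.
So wovug → tiwovug.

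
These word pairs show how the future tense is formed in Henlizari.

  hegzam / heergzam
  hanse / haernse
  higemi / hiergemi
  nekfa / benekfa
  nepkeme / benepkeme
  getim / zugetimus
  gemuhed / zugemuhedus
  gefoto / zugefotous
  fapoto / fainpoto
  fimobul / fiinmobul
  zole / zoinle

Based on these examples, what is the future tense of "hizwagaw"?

"hizwagaw" begins with h-. The stems beginning with h- (hegzam → heergzam, hanse → haernse, higemi → hiergemi) insert -er- after the first vowel.
The other patterns: stems beginning with n- add the prefix be-; stems beginning with g- add zu- … -us around the stem; stems beginning with f- or z- insert -in- after the first vowel.
So hizwagaw → hierzwagaw.

hierzwagaw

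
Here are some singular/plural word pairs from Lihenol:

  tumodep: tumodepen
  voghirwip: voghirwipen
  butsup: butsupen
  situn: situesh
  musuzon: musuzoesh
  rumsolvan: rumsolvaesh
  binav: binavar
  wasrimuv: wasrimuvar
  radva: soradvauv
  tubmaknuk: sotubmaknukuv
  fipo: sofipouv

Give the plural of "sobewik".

butsup and situn both have last vowel 'u' yet inflect differently (butsupen, situesh), so the last vowel is not what conditions the rule; the final letter is.
"sobewik" ends in -k. The one such stem in the data (tubmaknuk → sotubmaknukuv) adds so- … -uv around the stem, so the same rule applies.
So sobewik → sosobewikuv.

sosobewikuv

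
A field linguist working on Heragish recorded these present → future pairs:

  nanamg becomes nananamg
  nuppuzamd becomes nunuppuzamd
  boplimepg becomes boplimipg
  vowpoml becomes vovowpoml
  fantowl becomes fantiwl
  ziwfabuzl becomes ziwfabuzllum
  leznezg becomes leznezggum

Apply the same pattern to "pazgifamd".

vowpoml and ziwfabuzl both end in -l yet inflect differently (vovowpoml, ziwfabuzllum), so the final letter is not what conditions the rule; the second-to-last letter is.
"pazgifamd" has second-to-last letter 'm'. The stems whose second-to-last letter is 'm' (nanamg → nananamg, nuppuzamd → nunuppuzamd, vowpoml → vovowpoml) repeat the first consonant+vowel as a prefix.
So pazgifamd → papazgifamd.

papazgifamd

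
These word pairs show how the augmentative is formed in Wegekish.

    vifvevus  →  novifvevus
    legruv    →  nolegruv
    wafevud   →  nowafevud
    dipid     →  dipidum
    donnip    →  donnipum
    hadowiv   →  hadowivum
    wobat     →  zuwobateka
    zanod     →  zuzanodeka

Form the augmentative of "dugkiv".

dugkivum

wafevud and dipid both end in -d yet inflect differently (nowafevud, dipidum), so the final letter is not what conditions the rule; the last vowel is.
"dugkiv" has last vowel 'i'. The stems whose last vowel is 'i' (dipid → dipidum, donnip → donnipum, hadowiv → hadowivum) add -um.
The other patterns: stems whose last vowel is 'u' add the prefix no-; stems whose last vowel is 'a' or 'o' add zu- … -eka around the stem.
So dugkiv → dugkivum.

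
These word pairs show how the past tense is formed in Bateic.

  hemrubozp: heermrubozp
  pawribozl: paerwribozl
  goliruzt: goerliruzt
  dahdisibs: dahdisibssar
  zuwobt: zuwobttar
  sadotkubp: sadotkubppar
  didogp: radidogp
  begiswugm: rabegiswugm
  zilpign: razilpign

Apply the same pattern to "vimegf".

ravimegf

goliruzt and zuwobt both end in -t yet inflect differently (goerliruzt, zuwobttar), so the final letter is not what conditions the rule; the second-to-last letter is.
"vimegf" has second-to-last letter 'g'. The stems whose second-to-last letter is 'g' (didogp → radidogp, begiswugm → rabegiswugm, zilpign → razilpign) add the prefix ra-.
So vimegf → ravimegf.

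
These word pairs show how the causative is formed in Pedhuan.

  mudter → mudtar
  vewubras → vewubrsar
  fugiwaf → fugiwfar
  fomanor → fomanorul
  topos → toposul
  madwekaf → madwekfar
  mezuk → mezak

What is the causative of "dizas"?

"dizas" has last vowel 'a'. The stems whose last vowel is 'a' (vewubras → vewubrsar, madwekaf → madwekfar, fugiwaf → fugiwfar) delete the last vowel and add -ar.
So dizas → dizsar.

dizsar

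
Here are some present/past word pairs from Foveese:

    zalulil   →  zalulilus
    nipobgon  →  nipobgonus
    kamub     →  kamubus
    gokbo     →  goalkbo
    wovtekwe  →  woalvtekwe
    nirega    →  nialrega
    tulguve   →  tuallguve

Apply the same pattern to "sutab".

"sutab" ends in a consonant. The stems ending in a consonant (kamub → kamubus, zalulil → zalulilus, nipobgon → nipobgonus) add -us.
So sutab → sutabus.

sutabus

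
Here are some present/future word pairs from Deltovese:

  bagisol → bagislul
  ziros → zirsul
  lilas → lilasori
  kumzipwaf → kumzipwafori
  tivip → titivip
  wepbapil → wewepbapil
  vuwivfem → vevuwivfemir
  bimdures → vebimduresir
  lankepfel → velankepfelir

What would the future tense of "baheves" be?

vebahevesir

ziros and lilas both end in -s yet inflect differently (zirsul, lilasori), so the final letter is not what conditions the rule; the last vowel is.
"baheves" has last vowel 'e'. The stems whose last vowel is 'e' (vuwivfem → vevuwivfemir, bimdures → vebimduresir, lankepfel → velankepfelir) add ve- … -ir around the stem.
So baheves → vebahevesir.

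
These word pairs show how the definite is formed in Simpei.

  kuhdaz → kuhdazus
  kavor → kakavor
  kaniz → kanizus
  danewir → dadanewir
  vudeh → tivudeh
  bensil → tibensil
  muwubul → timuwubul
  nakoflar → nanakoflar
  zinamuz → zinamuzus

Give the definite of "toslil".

titoslil

danewir and kaniz both have last vowel 'i' yet inflect differently (dadanewir, kanizus), so the last vowel is not what conditions the rule; the final letter is.
"toslil" ends in -l. The stems ending in -l (muwubul → timuwubul, bensil → tibensil) add the prefix ti-.
The other patterns: stems ending in -r repeat the first consonant+vowel as a prefix; stems ending in -z add -us.
So toslil → titoslil.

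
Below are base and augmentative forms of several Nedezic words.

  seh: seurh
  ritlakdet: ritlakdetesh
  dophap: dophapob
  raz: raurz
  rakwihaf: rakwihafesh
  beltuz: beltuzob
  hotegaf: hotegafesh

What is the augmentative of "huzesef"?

huzesefesh

"huzesef" has 3 vowels. The stems with 3 vowels (hotegaf → hotegafesh, rakwihaf → rakwihafesh, ritlakdet → ritlakdetesh) add -esh.
So huzesef → huzesefesh.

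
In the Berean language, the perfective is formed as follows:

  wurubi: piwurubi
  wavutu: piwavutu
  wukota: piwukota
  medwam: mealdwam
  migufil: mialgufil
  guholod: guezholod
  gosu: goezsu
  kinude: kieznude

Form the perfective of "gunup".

wavutu and gosu both end in -u yet inflect differently (piwavutu, goezsu), so the final letter is not what conditions the rule; the first letter is.
"gunup" begins with g-. The stems beginning with g- (guholod → guezholod, gosu → goezsu) insert -ez- after the first vowel.
So gunup → gueznup.

gueznup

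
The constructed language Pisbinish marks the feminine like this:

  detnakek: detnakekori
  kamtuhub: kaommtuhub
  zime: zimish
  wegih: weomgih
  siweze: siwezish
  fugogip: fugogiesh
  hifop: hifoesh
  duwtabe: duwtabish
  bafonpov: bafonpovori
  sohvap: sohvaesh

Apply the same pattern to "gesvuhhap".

hifop and bafonpov both have last vowel 'o' yet inflect differently (hifoesh, bafonpovori), so the last vowel is not what conditions the rule; the final letter is.
"gesvuhhap" ends in -p. The stems ending in -p (sohvap → sohvaesh, hifop → hifoesh, fugogip → fugogiesh) drop the final letter and add -esh.
The other patterns: stems ending in -k or -v add -ori; stems ending in -e drop the final letter and add -ish; stems ending in -b or -h insert -om- after the first vowel.
So gesvuhhap → gesvuhhaesh.

gesvuhhaesh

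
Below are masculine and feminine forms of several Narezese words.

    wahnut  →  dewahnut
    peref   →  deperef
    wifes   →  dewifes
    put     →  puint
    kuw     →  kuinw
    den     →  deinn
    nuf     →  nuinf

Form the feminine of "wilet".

wahnut and put both end in -t yet inflect differently (dewahnut, puint), so the final letter is not what conditions the rule; the number of vowels is.
"wilet" has 2 vowels. The stems with 2 vowels (wahnut → dewahnut, peref → deperef, wifes → dewifes) add the prefix de-.
The other pattern: stems with 1 vowel insert -in- after the first vowel.
So wilet → dewilet.

dewilet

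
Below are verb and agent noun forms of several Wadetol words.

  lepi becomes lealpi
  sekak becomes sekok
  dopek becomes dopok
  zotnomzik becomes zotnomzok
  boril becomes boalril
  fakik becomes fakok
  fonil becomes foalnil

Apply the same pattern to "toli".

"toli" ends in -i. The one such stem in the data (lepi → lealpi) inserts -al- after the first vowel (as do boril, fonil), so the same rule applies.
So toli → toalli.

toalli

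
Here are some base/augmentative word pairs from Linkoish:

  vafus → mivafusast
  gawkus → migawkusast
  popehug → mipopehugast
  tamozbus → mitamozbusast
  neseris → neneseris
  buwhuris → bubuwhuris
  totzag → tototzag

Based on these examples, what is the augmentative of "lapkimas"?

"lapkimas" has last vowel 'a'. The one such stem in the data (totzag → tototzag) repeats the first consonant+vowel as a prefix (as do neseris, buwhuris), so the same rule applies.
The other pattern: stems whose last vowel is 'u' add mi- … -ast around the stem.
So lapkimas → lalapkimas.

lalapkimas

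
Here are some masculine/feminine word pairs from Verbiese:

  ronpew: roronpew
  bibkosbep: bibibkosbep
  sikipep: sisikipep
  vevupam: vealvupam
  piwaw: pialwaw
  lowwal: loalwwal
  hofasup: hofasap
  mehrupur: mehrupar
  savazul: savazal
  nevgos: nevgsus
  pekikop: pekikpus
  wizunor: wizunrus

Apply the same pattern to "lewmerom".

ronpew and piwaw both end in -w yet inflect differently (roronpew, pialwaw), so the final letter is not what conditions the rule; the last vowel is.
"lewmerom" has last vowel 'o'. The stems whose last vowel is 'o' (nevgos → nevgsus, pekikop → pekikpus, wizunor → wizunrus) delete the last vowel and add -us.
The other patterns: stems whose last vowel is 'e' repeat the first consonant+vowel as a prefix; stems whose last vowel is 'a' insert -al- after the first vowel; stems whose last vowel is 'u' change the last vowel to 'a'.
So lewmerom → lewmermus.

lewmermus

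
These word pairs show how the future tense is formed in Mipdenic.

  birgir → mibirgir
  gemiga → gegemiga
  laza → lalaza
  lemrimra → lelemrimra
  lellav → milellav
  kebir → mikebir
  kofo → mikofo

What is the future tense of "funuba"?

laza and lellav both have last vowel 'a' yet inflect differently (lalaza, milellav), so the last vowel is not what conditions the rule; the final letter is.
"funuba" ends in -a. The stems ending in -a (laza → lalaza, gemiga → gegemiga, lemrimra → lelemrimra) repeat the first consonant+vowel as a prefix.
So funuba → fufunuba.

fufunuba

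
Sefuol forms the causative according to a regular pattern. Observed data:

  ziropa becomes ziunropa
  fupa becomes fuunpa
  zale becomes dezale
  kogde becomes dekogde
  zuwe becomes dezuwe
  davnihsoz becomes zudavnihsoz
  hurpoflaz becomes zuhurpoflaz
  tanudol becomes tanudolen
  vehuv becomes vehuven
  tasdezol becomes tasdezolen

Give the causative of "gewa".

geunwa

ziropa and hurpoflaz both have last vowel 'a' yet inflect differently (ziunropa, zuhurpoflaz), so the last vowel is not what conditions the rule; the final letter is.
"gewa" ends in -a. The stems ending in -a (ziropa → ziunropa, fupa → fuunpa) insert -un- after the first vowel.
So gewa → geunwa.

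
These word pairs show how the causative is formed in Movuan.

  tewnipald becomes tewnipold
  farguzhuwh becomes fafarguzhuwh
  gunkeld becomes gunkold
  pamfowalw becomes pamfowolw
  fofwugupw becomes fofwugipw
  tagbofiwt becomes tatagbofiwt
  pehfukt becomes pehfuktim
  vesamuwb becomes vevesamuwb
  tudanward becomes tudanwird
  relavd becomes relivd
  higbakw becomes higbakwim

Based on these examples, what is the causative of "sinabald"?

higbakw and pamfowalw both end in -w yet inflect differently (higbakwim, pamfowolw), so the final letter is not what conditions the rule; the second-to-last letter is.
"sinabald" has second-to-last letter 'l'. The stems whose second-to-last letter is 'l' (tewnipald → tewnipold, pamfowalw → pamfowolw, gunkeld → gunkold) change the last vowel to 'o'.
So sinabald → sinabold.

sinabold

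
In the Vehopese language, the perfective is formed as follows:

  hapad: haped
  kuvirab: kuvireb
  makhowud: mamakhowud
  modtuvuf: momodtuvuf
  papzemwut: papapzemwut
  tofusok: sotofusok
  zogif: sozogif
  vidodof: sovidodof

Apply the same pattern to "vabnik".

sovabnik

hapad and makhowud both end in -d yet inflect differently (haped, mamakhowud), so the final letter is not what conditions the rule; the last vowel is.
"vabnik" has last vowel 'i'. The one such stem in the data (zogif → sozogif) adds the prefix so-, so the same rule applies.
So vabnik → sovabnik.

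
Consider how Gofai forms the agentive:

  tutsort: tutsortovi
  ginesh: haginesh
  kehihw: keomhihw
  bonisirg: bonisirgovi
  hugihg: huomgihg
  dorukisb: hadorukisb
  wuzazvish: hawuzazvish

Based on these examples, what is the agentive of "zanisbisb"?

hazanisbisb

hugihg and bonisirg both end in -g yet inflect differently (huomgihg, bonisirgovi), so the final letter is not what conditions the rule; the second-to-last letter is.
"zanisbisb" has second-to-last letter 's'. The stems whose second-to-last letter is 's' (wuzazvish → hawuzazvish, dorukisb → hadorukisb, ginesh → haginesh) add the prefix ha-.
So zanisbisb → hazanisbisb.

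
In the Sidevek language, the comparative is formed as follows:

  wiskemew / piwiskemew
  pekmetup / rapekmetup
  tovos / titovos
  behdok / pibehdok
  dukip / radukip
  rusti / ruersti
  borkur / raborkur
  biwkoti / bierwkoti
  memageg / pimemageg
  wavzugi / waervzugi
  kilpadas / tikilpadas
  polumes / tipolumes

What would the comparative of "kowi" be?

koerwi

"kowi" ends in -i. The stems ending in -i (biwkoti → bierwkoti, rusti → ruersti, wavzugi → waervzugi) insert -er- after the first vowel.
The other patterns: stems ending in -p or -r add the prefix ra-; stems ending in -s add the prefix ti-; stems ending in -g, -k or -w add the prefix pi-.
So kowi → koerwi.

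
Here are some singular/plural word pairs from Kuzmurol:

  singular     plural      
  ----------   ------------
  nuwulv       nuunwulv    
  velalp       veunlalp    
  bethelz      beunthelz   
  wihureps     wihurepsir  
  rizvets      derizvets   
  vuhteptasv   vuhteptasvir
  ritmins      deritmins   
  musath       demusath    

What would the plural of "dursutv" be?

vuhteptasv and nuwulv both end in -v yet inflect differently (vuhteptasvir, nuunwulv), so the final letter is not what conditions the rule; the second-to-last letter is.
"dursutv" has second-to-last letter 't'. The stems whose second-to-last letter is 't' (musath → demusath, rizvets → derizvets) add the prefix de-.
So dursutv → dedursutv.

dedursutv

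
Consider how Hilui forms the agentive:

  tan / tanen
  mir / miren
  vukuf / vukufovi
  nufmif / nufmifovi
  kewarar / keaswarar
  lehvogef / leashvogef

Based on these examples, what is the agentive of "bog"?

bogen

mir and kewarar both end in -r yet inflect differently (miren, keaswarar), so the final letter is not what conditions the rule; the number of vowels is.
"bog" has 1 vowel. The stems with 1 vowel (tan → tanen, mir → miren) add -en.
So bog → bogen.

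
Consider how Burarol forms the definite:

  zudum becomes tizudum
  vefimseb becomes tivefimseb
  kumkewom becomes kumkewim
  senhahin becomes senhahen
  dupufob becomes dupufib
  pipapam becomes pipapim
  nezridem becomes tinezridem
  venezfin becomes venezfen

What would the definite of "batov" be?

bativ

vefimseb and dupufob both end in -b yet inflect differently (tivefimseb, dupufib), so the final letter is not what conditions the rule; the last vowel is.
"batov" has last vowel 'o'. The stems whose last vowel is 'o' (dupufob → dupufib, kumkewom → kumkewim) change the last vowel to 'i'.
So batov → bativ.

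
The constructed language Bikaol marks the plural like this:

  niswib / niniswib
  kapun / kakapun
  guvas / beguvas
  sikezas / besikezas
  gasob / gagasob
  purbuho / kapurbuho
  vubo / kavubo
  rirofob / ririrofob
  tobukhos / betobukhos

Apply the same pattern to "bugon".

tobukhos and rirofob both have last vowel 'o' yet inflect differently (betobukhos, ririrofob), so the last vowel is not what conditions the rule; the final letter is.
"bugon" ends in -n. The one such stem in the data (kapun → kakapun) adds the prefix ka-, so the same rule applies.
So bugon → kabugon.

kabugon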